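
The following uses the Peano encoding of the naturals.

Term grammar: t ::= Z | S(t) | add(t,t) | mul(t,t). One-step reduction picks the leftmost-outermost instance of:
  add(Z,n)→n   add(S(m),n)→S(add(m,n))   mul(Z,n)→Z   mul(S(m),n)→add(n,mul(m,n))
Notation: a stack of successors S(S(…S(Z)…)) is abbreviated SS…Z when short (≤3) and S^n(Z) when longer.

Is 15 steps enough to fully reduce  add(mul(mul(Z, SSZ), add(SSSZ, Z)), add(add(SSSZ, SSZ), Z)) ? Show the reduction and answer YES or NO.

  start: add(mul(mul(Z, SSZ), add(SSSZ, Z)), add(add(SSSZ, SSZ), Z))
  →1  add(mul(Z, add(SSSZ, Z)), add(add(SSSZ, SSZ), Z))
  →2  add(Z, add(add(SSSZ, SSZ), Z))
  →3  add(add(SSSZ, SSZ), Z)
  →4  add(S(add(SSZ, SSZ)), Z)
  →5  S(add(add(SSZ, SSZ), Z))
  →6  S(add(S(add(SZ, SSZ)), Z))
  →7  S(S(add(add(SZ, SSZ), Z)))
  →8  S(S(add(S(add(Z, SSZ)), Z)))
  →9  S(S(S(add(add(Z, SSZ), Z))))
  →10  S(S(S(add(SSZ, Z))))
  →11  S(S(S(S(add(SZ, Z)))))
  →12  S(S(S(S(S(add(Z, Z))))))
  →13  S^5(Z)

Answer: YES — reaches normal form S^5(Z) in 13 ≤ 15 steps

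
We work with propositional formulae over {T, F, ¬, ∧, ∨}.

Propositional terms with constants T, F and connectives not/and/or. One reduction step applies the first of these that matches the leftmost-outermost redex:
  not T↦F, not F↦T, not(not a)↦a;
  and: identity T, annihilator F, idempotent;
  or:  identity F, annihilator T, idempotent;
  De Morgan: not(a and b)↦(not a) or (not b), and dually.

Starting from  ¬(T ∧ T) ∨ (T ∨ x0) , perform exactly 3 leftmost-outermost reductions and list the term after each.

Answer: after 3 steps: F ∨ (T ∨ x0)

Derivation:
  start: ¬(T ∧ T) ∨ (T ∨ x0)
  step 1: (¬T ∨ ¬T) ∨ (T ∨ x0)
  step 2: ¬T ∨ (T ∨ x0)
  step 3: F ∨ (T ∨ x0)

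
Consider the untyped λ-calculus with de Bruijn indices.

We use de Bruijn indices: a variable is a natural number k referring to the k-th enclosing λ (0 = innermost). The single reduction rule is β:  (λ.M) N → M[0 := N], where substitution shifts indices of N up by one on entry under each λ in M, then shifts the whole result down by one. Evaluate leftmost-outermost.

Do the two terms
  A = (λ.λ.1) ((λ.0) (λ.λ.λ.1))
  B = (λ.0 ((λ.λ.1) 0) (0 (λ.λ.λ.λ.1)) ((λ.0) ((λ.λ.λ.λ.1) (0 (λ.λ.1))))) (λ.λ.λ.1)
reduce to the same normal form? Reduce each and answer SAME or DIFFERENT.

Term A:
  start: (λ.λ.1) ((λ.0) (λ.λ.λ.1))
  [1] λ.(λ.0) (λ.λ.λ.1)
  [2] λ.λ.λ.λ.1

Term B:
  start: (λ.0 ((λ.λ.1) 0) (0 (λ.λ.λ.λ.1)) ((λ.0) ((λ.λ.λ.λ.1) (0 (λ.λ.1))))) (λ.λ.λ.1)
  [1] (λ.λ.λ.1) ((λ.λ.1) (λ.λ.λ.1)) ((λ.λ.λ.1) (λ.λ.λ.λ.1)) ((λ.0) ((λ.λ.λ.λ.1) ((λ.λ.λ.1) (λ.λ.1))))
  [2] (λ.λ.1) ((λ.λ.λ.1) (λ.λ.λ.λ.1)) ((λ.0) ((λ.λ.λ.λ.1) ((λ.λ.λ.1) (λ.λ.1))))
  [3] (λ.(λ.λ.λ.1) (λ.λ.λ.λ.1)) ((λ.0) ((λ.λ.λ.λ.1) ((λ.λ.λ.1) (λ.λ.1))))
  [4] (λ.λ.λ.1) (λ.λ.λ.λ.1)
  [5] λ.λ.1

Answer: DIFFERENT — A ⇓ λ.λ.λ.λ.1, B ⇓ λ.λ.1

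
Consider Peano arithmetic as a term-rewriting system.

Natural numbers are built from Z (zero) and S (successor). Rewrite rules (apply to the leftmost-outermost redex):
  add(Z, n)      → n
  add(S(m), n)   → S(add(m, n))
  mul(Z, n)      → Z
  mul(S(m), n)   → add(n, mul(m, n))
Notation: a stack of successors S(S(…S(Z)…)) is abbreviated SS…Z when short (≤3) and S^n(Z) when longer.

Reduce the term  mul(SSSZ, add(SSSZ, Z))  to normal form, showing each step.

  start: mul(SSSZ, add(SSSZ, Z))
  step 1: add(add(SSSZ, Z), mul(SSZ, add(SSSZ, Z)))
  step 2: add(S(add(SSZ, Z)), mul(SSZ, add(SSSZ, Z)))
  step 3: S(add(add(SSZ, Z), mul(SSZ, add(SSSZ, Z))))
  step 4: S(add(S(add(SZ, Z)), mul(SSZ, add(SSSZ, Z))))
  step 5: S(S(add(add(SZ, Z), mul(SSZ, add(SSSZ, Z)))))
  step 6: S(S(add(S(add(Z, Z)), mul(SSZ, add(SSSZ, Z)))))
  step 7: S(S(S(add(add(Z, Z), mul(SSZ, add(SSSZ, Z))))))
  step 8: S(S(S(add(Z, mul(SSZ, add(SSSZ, Z))))))
  step 9: S(S(S(mul(SSZ, add(SSSZ, Z)))))
  step 10: S(S(S(add(add(SSSZ, Z), mul(SZ, add(SSSZ, Z))))))
  step 11: S(S(S(add(S(add(SSZ, Z)), mul(SZ, add(SSSZ, Z))))))
  step 12: S(S(S(S(add(add(SSZ, Z), mul(SZ, add(SSSZ, Z)))))))
  step 13: S(S(S(S(add(S(add(SZ, Z)), mul(SZ, add(SSSZ, Z)))))))
  step 14: S(S(S(S(S(add(add(SZ, Z), mul(SZ, add(SSSZ, Z))))))))
  step 15: S(S(S(S(S(add(S(add(Z, Z)), mul(SZ, add(SSSZ, Z))))))))
  step 16: S(S(S(S(S(S(add(add(Z, Z), mul(SZ, add(SSSZ, Z)))))))))
  step 17: S(S(S(S(S(S(add(Z, mul(SZ, add(SSSZ, Z)))))))))
  step 18: S(S(S(S(S(S(mul(SZ, add(SSSZ, Z))))))))
  step 19: S(S(S(S(S(S(add(add(SSSZ, Z), mul(Z, add(SSSZ, Z)))))))))
  step 20: S(S(S(S(S(S(add(S(add(SSZ, Z)), mul(Z, add(SSSZ, Z)))))))))
  step 21: S(S(S(S(S(S(S(add(add(SSZ, Z), mul(Z, add(SSSZ, Z))))))))))
  step 22: S(S(S(S(S(S(S(add(S(add(SZ, Z)), mul(Z, add(SSSZ, Z))))))))))
  step 23: S(S(S(S(S(S(S(S(add(add(SZ, Z), mul(Z, add(SSSZ, Z)))))))))))
  step 24: S(S(S(S(S(S(S(S(add(S(add(Z, Z)), mul(Z, add(SSSZ, Z)))))))))))
  step 25: S(S(S(S(S(S(S(S(S(add(add(Z, Z), mul(Z, add(SSSZ, Z))))))))))))
  step 26: S(S(S(S(S(S(S(S(S(add(Z, mul(Z, add(SSSZ, Z))))))))))))
  step 27: S(S(S(S(S(S(S(S(S(mul(Z, add(SSSZ, Z)))))))))))
  step 28: S^9(Z)

Answer: normal form = S^9(Z)  (in 28 steps)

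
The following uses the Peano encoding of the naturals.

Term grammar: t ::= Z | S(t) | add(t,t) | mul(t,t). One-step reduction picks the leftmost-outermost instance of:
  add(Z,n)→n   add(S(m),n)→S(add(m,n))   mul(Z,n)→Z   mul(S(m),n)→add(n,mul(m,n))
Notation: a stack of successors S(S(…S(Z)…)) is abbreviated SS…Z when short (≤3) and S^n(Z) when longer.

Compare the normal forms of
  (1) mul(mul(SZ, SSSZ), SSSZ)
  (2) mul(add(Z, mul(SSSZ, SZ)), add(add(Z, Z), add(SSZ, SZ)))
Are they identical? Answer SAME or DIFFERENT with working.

Term A:
  start: mul(mul(SZ, SSSZ), SSSZ)
  step 1: mul(add(SSSZ, mul(Z, SSSZ)), SSSZ)
  step 2: mul(S(add(SSZ, mul(Z, SSSZ))), SSSZ)
  step 3: add(SSSZ, mul(add(SSZ, mul(Z, SSSZ)), SSSZ))
  step 4: S(add(SSZ, mul(add(SSZ, mul(Z, SSSZ)), SSSZ)))
  step 5: S(S(add(SZ, mul(add(SSZ, mul(Z, SSSZ)), SSSZ))))
  step 6: S(S(S(add(Z, mul(add(SSZ, mul(Z, SSSZ)), SSSZ)))))
  step 7: S(S(S(mul(add(SSZ, mul(Z, SSSZ)), SSSZ))))
  step 8: S(S(S(mul(S(add(SZ, mul(Z, SSSZ))), SSSZ))))
  step 9: S(S(S(add(SSSZ, mul(add(SZ, mul(Z, SSSZ)), SSSZ)))))
  step 10: S(S(S(S(add(SSZ, mul(add(SZ, mul(Z, SSSZ)), SSSZ))))))
  step 11: S(S(S(S(S(add(SZ, mul(add(SZ, mul(Z, SSSZ)), SSSZ)))))))
  step 12: S(S(S(S(S(S(add(Z, mul(add(SZ, mul(Z, SSSZ)), SSSZ))))))))
  step 13: S(S(S(S(S(S(mul(add(SZ, mul(Z, SSSZ)), SSSZ)))))))
  step 14: S(S(S(S(S(S(mul(S(add(Z, mul(Z, SSSZ))), SSSZ)))))))
  step 15: S(S(S(S(S(S(add(SSSZ, mul(add(Z, mul(Z, SSSZ)), SSSZ))))))))
  step 16: S(S(S(S(S(S(S(add(SSZ, mul(add(Z, mul(Z, SSSZ)), SSSZ)))))))))
  step 17: S(S(S(S(S(S(S(S(add(SZ, mul(add(Z, mul(Z, SSSZ)), SSSZ))))))))))
  step 18: S(S(S(S(S(S(S(S(S(add(Z, mul(add(Z, mul(Z, SSSZ)), SSSZ)))))))))))
  step 19: S(S(S(S(S(S(S(S(S(mul(add(Z, mul(Z, SSSZ)), SSSZ))))))))))
  step 20: S(S(S(S(S(S(S(S(S(mul(mul(Z, SSSZ), SSSZ))))))))))
  step 21: S(S(S(S(S(S(S(S(S(mul(Z, SSSZ))))))))))
  step 22: S^9(Z)

Term B:
  start: mul(add(Z, mul(SSSZ, SZ)), add(add(Z, Z), add(SSZ, SZ)))
  step 1: mul(mul(SSSZ, SZ), add(add(Z, Z), add(SSZ, SZ)))
  step 2: mul(add(SZ, mul(SSZ, SZ)), add(add(Z, Z), add(SSZ, SZ)))
  step 3: mul(S(add(Z, mul(SSZ, SZ))), add(add(Z, Z), add(SSZ, SZ)))
  step 4: add(add(add(Z, Z), add(SSZ, SZ)), mul(add(Z, mul(SSZ, SZ)), add(add(Z, Z), add(SSZ, SZ))))
  step 5: add(add(Z, add(SSZ, SZ)), mul(add(Z, mul(SSZ, SZ)), add(add(Z, Z), add(SSZ, SZ))))
  step 6: add(add(SSZ, SZ), mul(add(Z, mul(SSZ, SZ)), add(add(Z, Z), add(SSZ, SZ))))
  step 7: add(S(add(SZ, SZ)), mul(add(Z, mul(SSZ, SZ)), add(add(Z, Z), add(SSZ, SZ))))
  step 8: S(add(add(SZ, SZ), mul(add(Z, mul(SSZ, SZ)), add(add(Z, Z), add(SSZ, SZ)))))
  step 9: S(add(S(add(Z, SZ)), mul(add(Z, mul(SSZ, SZ)), add(add(Z, Z), add(SSZ, SZ)))))
  step 10: S(S(add(add(Z, SZ), mul(add(Z, mul(SSZ, SZ)), add(add(Z, Z), add(SSZ, SZ))))))
  step 11: S(S(add(SZ, mul(add(Z, mul(SSZ, SZ)), add(add(Z, Z), add(SSZ, SZ))))))
  step 12: S(S(S(add(Z, mul(add(Z, mul(SSZ, SZ)), add(add(Z, Z), add(SSZ, SZ)))))))
  step 13: S(S(S(mul(add(Z, mul(SSZ, SZ)), add(add(Z, Z), add(SSZ, SZ))))))
  step 14: S(S(S(mul(mul(SSZ, SZ), add(add(Z, Z), add(SSZ, SZ))))))
  step 15: S(S(S(mul(add(SZ, mul(SZ, SZ)), add(add(Z, Z), add(SSZ, SZ))))))
  step 16: S(S(S(mul(S(add(Z, mul(SZ, SZ))), add(add(Z, Z), add(SSZ, SZ))))))
  step 17: S(S(S(add(add(add(Z, Z), add(SSZ, SZ)), mul(add(Z, mul(SZ, SZ)), add(add(Z, Z), add(SSZ, SZ)))))))
  step 18: S(S(S(add(add(Z, add(SSZ, SZ)), mul(add(Z, mul(SZ, SZ)), add(add(Z, Z), add(SSZ, SZ)))))))
  step 19: S(S(S(add(add(SSZ, SZ), mul(add(Z, mul(SZ, SZ)), add(add(Z, Z), add(SSZ, SZ)))))))
  step 20: S(S(S(add(S(add(SZ, SZ)), mul(add(Z, mul(SZ, SZ)), add(add(Z, Z), add(SSZ, SZ)))))))
  step 21: S(S(S(S(add(add(SZ, SZ), mul(add(Z, mul(SZ, SZ)), add(add(Z, Z), add(SSZ, SZ))))))))
  step 22: S(S(S(S(add(S(add(Z, SZ)), mul(add(Z, mul(SZ, SZ)), add(add(Z, Z), add(SSZ, SZ))))))))
  step 23: S(S(S(S(S(add(add(Z, SZ), mul(add(Z, mul(SZ, SZ)), add(add(Z, Z), add(SSZ, SZ)))))))))
  step 24: S(S(S(S(S(add(SZ, mul(add(Z, mul(SZ, SZ)), add(add(Z, Z), add(SSZ, SZ)))))))))
  step 25: S(S(S(S(S(S(add(Z, mul(add(Z, mul(SZ, SZ)), add(add(Z, Z), add(SSZ, SZ))))))))))
  step 26: S(S(S(S(S(S(mul(add(Z, mul(SZ, SZ)), add(add(Z, Z), add(SSZ, SZ)))))))))
  step 27: S(S(S(S(S(S(mul(mul(SZ, SZ), add(add(Z, Z), add(SSZ, SZ)))))))))
  step 28: S(S(S(S(S(S(mul(add(SZ, mul(Z, SZ)), add(add(Z, Z), add(SSZ, SZ)))))))))
  step 29: S(S(S(S(S(S(mul(S(add(Z, mul(Z, SZ))), add(add(Z, Z), add(SSZ, SZ)))))))))
  step 30: S(S(S(S(S(S(add(add(add(Z, Z), add(SSZ, SZ)), mul(add(Z, mul(Z, SZ)), add(add(Z, Z), add(SSZ, SZ))))))))))
  step 31: S(S(S(S(S(S(add(add(Z, add(SSZ, SZ)), mul(add(Z, mul(Z, SZ)), add(add(Z, Z), add(SSZ, SZ))))))))))
  step 32: S(S(S(S(S(S(add(add(SSZ, SZ), mul(add(Z, mul(Z, SZ)), add(add(Z, Z), add(SSZ, SZ))))))))))
  step 33: S(S(S(S(S(S(add(S(add(SZ, SZ)), mul(add(Z, mul(Z, SZ)), add(add(Z, Z), add(SSZ, SZ))))))))))
  step 34: S(S(S(S(S(S(S(add(add(SZ, SZ), mul(add(Z, mul(Z, SZ)), add(add(Z, Z), add(SSZ, SZ)))))))))))
  step 35: S(S(S(S(S(S(S(add(S(add(Z, SZ)), mul(add(Z, mul(Z, SZ)), add(add(Z, Z), add(SSZ, SZ)))))))))))
  step 36: S(S(S(S(S(S(S(S(add(add(Z, SZ), mul(add(Z, mul(Z, SZ)), add(add(Z, Z), add(SSZ, SZ))))))))))))
  step 37: S(S(S(S(S(S(S(S(add(SZ, mul(add(Z, mul(Z, SZ)), add(add(Z, Z), add(SSZ, SZ))))))))))))
  step 38: S(S(S(S(S(S(S(S(S(add(Z, mul(add(Z, mul(Z, SZ)), add(add(Z, Z), add(SSZ, SZ)))))))))))))
  step 39: S(S(S(S(S(S(S(S(S(mul(add(Z, mul(Z, SZ)), add(add(Z, Z), add(SSZ, SZ))))))))))))
  step 40: S(S(S(S(S(S(S(S(S(mul(mul(Z, SZ), add(add(Z, Z), add(SSZ, SZ))))))))))))
  step 41: S(S(S(S(S(S(S(S(S(mul(Z, add(add(Z, Z), add(SSZ, SZ))))))))))))
  step 42: S^9(Z)

Answer: SAME — A ⇓ S^9(Z), B ⇓ S^9(Z)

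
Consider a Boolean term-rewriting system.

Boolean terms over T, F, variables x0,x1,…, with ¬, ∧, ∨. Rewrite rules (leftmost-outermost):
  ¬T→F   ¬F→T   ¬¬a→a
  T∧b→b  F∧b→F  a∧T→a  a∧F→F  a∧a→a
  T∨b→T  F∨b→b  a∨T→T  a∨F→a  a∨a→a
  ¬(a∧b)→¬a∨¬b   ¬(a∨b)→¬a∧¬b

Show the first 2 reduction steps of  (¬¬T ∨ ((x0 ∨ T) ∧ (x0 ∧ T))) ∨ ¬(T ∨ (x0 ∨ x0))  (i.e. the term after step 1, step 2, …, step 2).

Answer: after 2 steps: T ∨ ¬(T ∨ (x0 ∨ x0))

Working:
  start: (¬¬T ∨ ((x0 ∨ T) ∧ (x0 ∧ T))) ∨ ¬(T ∨ (x0 ∨ x0))
  [1] (T ∨ ((x0 ∨ T) ∧ (x0 ∧ T))) ∨ ¬(T ∨ (x0 ∨ x0))
  [2] T ∨ ¬(T ∨ (x0 ∨ x0))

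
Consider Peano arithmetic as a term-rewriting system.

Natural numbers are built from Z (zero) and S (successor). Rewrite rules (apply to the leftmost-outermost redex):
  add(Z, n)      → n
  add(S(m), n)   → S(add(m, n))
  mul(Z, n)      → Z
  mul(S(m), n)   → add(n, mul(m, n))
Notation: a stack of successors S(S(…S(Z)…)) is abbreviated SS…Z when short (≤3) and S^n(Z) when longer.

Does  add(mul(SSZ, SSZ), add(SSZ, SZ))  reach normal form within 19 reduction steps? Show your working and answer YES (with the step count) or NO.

  start: add(mul(SSZ, SSZ), add(SSZ, SZ))
  →1  add(add(SSZ, mul(SZ, SSZ)), add(SSZ, SZ))
  →2  add(S(add(SZ, mul(SZ, SSZ))), add(SSZ, SZ))
  →3  S(add(add(SZ, mul(SZ, SSZ)), add(SSZ, SZ)))
  →4  S(add(S(add(Z, mul(SZ, SSZ))), add(SSZ, SZ)))
  →5  S(S(add(add(Z, mul(SZ, SSZ)), add(SSZ, SZ))))
  →6  S(S(add(mul(SZ, SSZ), add(SSZ, SZ))))
  →7  S(S(add(add(SSZ, mul(Z, SSZ)), add(SSZ, SZ))))
  →8  S(S(add(S(add(SZ, mul(Z, SSZ))), add(SSZ, SZ))))
  →9  S(S(S(add(add(SZ, mul(Z, SSZ)), add(SSZ, SZ)))))
  →10  S(S(S(add(S(add(Z, mul(Z, SSZ))), add(SSZ, SZ)))))
  →11  S(S(S(S(add(add(Z, mul(Z, SSZ)), add(SSZ, SZ))))))
  →12  S(S(S(S(add(mul(Z, SSZ), add(SSZ, SZ))))))
  →13  S(S(S(S(add(Z, add(SSZ, SZ))))))
  →14  S(S(S(S(add(SSZ, SZ)))))
  →15  S(S(S(S(S(add(SZ, SZ))))))
  →16  S(S(S(S(S(S(add(Z, SZ)))))))
  →17  S^7(Z)

Answer: YES — reaches normal form S^7(Z) in 17 ≤ 19 steps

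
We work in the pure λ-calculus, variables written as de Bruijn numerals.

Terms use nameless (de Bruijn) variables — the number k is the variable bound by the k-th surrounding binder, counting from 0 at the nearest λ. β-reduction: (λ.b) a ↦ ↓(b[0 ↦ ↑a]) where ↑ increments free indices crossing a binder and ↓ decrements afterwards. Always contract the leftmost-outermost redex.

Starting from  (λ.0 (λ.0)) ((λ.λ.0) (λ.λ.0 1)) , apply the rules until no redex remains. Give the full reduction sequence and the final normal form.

  start: (λ.0 (λ.0)) ((λ.λ.0) (λ.λ.0 1))
  step 1: (λ.λ.0) (λ.λ.0 1) (λ.0)
  step 2: (λ.0) (λ.0)
  step 3: λ.0

Answer: normal form = λ.0  (in 3 steps)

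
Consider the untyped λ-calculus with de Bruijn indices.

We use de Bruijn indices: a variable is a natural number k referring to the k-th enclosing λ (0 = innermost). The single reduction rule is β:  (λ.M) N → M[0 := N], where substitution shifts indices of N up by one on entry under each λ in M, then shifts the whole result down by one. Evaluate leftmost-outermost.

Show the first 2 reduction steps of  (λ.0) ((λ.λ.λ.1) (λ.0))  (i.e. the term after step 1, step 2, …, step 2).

Answer: after 2 steps: λ.λ.1

Derivation:
  start: (λ.0) ((λ.λ.λ.1) (λ.0))
  →1  (λ.λ.λ.1) (λ.0)
  →2  λ.λ.1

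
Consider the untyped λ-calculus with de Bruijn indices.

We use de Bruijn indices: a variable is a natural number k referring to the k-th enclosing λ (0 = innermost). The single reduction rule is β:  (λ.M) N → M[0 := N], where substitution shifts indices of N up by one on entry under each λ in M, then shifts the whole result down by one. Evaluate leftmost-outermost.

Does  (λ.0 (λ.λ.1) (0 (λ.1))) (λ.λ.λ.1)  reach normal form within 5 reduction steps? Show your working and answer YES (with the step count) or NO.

Answer: YES — reaches normal form λ.λ.λ.1 in 4 ≤ 5 steps

Working:
  start: (λ.0 (λ.λ.1) (0 (λ.1))) (λ.λ.λ.1)
  step 1: (λ.λ.λ.1) (λ.λ.1) ((λ.λ.λ.1) (λ.λ.λ.λ.1))
  step 2: (λ.λ.1) ((λ.λ.λ.1) (λ.λ.λ.λ.1))
  step 3: λ.(λ.λ.λ.1) (λ.λ.λ.λ.1)
  step 4: λ.λ.λ.1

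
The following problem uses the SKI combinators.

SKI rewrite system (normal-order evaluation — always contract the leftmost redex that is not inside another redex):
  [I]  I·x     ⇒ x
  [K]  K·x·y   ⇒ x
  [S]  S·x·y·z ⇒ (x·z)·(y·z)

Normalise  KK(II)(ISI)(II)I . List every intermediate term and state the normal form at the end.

Answer: normal form = SII  (in 3 steps)

Derivation:
  start: KK(II)(ISI)(II)I
  step 1: K(ISI)(II)I
  step 2: ISII
  step 3: SII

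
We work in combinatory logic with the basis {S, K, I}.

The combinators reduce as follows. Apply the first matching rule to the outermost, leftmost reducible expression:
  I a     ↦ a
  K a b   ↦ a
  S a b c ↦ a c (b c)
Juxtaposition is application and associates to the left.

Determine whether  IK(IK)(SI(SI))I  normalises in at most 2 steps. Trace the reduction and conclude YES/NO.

  start: IK(IK)(SI(SI))I
  [1] K(IK)(SI(SI))I
  [2] IKI

Answer: NO — after 2 steps the term is IKI, not yet normal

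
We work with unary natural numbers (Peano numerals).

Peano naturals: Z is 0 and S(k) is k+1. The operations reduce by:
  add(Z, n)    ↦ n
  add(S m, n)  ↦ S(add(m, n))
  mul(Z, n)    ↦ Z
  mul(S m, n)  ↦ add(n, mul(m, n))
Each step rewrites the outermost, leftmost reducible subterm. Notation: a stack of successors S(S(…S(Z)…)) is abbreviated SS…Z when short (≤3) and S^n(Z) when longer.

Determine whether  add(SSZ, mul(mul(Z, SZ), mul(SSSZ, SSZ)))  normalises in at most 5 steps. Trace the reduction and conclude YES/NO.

  start: add(SSZ, mul(mul(Z, SZ), mul(SSSZ, SSZ)))
  [1] S(add(SZ, mul(mul(Z, SZ), mul(SSSZ, SSZ))))
  [2] S(S(add(Z, mul(mul(Z, SZ), mul(SSSZ, SSZ)))))
  [3] S(S(mul(mul(Z, SZ), mul(SSSZ, SSZ))))
  [4] S(S(mul(Z, mul(SSSZ, SSZ))))
  [5] SSZ

Answer: YES — reaches normal form SSZ in 5 ≤ 5 steps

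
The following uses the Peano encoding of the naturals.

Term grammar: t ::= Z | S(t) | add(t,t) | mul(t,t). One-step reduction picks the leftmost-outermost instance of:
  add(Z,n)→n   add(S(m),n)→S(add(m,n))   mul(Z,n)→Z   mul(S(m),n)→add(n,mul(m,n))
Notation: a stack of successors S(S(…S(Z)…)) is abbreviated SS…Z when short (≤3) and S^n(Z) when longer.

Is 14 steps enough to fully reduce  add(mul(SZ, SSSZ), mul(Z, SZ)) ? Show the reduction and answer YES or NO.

Answer: YES — reaches normal form SSSZ in 11 ≤ 14 steps

Working:
  start: add(mul(SZ, SSSZ), mul(Z, SZ))
  step 1: add(add(SSSZ, mul(Z, SSSZ)), mul(Z, SZ))
  step 2: add(S(add(SSZ, mul(Z, SSSZ))), mul(Z, SZ))
  step 3: S(add(add(SSZ, mul(Z, SSSZ)), mul(Z, SZ)))
  step 4: S(add(S(add(SZ, mul(Z, SSSZ))), mul(Z, SZ)))
  step 5: S(S(add(add(SZ, mul(Z, SSSZ)), mul(Z, SZ))))
  step 6: S(S(add(S(add(Z, mul(Z, SSSZ))), mul(Z, SZ))))
  step 7: S(S(S(add(add(Z, mul(Z, SSSZ)), mul(Z, SZ)))))
  step 8: S(S(S(add(mul(Z, SSSZ), mul(Z, SZ)))))
  step 9: S(S(S(add(Z, mul(Z, SZ)))))
  step 10: S(S(S(mul(Z, SZ))))
  step 11: SSSZ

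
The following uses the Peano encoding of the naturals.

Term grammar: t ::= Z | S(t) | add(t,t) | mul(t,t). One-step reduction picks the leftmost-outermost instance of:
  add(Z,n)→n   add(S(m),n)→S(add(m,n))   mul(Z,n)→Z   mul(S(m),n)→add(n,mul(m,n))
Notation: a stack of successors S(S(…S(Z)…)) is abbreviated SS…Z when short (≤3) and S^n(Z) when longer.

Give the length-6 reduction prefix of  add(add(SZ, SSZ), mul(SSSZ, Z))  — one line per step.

Answer: after 6 steps: S(S(S(mul(SSSZ, Z))))

Derivation:
  start: add(add(SZ, SSZ), mul(SSSZ, Z))
  →1  add(S(add(Z, SSZ)), mul(SSSZ, Z))
  →2  S(add(add(Z, SSZ), mul(SSSZ, Z)))
  →3  S(add(SSZ, mul(SSSZ, Z)))
  →4  S(S(add(SZ, mul(SSSZ, Z))))
  →5  S(S(S(add(Z, mul(SSSZ, Z)))))
  →6  S(S(S(mul(SSSZ, Z))))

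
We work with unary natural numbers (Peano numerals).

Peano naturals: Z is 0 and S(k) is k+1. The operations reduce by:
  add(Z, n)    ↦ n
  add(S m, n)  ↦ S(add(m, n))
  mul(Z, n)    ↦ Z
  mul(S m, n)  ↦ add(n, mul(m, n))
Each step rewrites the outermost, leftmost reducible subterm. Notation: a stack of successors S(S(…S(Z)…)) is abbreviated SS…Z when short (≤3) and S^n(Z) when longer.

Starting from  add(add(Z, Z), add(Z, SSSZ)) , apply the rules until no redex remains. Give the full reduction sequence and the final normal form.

Answer: normal form = SSSZ  (in 3 steps)

Reduction:
  start: add(add(Z, Z), add(Z, SSSZ))
  step 1: add(Z, add(Z, SSSZ))
  step 2: add(Z, SSSZ)
  step 3: SSSZ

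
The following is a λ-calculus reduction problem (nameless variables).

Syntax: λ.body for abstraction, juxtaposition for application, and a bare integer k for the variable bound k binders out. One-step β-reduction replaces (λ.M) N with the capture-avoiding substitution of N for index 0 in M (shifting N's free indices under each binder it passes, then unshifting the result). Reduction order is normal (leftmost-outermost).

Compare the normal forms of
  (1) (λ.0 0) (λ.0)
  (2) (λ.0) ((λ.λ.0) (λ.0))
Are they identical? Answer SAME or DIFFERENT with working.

Answer: SAME — A ⇓ λ.0, B ⇓ λ.0

Derivation:
Term A:
  start: (λ.0 0) (λ.0)
  step 1: (λ.0) (λ.0)
  step 2: λ.0

Term B:
  start: (λ.0) ((λ.λ.0) (λ.0))
  step 1: (λ.λ.0) (λ.0)
  step 2: λ.0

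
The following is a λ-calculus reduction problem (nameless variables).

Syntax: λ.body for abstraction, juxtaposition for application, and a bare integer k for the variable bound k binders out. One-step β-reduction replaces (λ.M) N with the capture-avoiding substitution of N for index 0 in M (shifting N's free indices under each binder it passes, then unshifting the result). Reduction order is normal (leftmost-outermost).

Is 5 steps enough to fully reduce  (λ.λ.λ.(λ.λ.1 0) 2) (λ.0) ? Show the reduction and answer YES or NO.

Answer: YES — reaches normal form λ.λ.λ.0 in 3 ≤ 5 steps

Reduction:
  start: (λ.λ.λ.(λ.λ.1 0) 2) (λ.0)
  step 1: λ.λ.(λ.λ.1 0) (λ.0)
  step 2: λ.λ.λ.(λ.0) 0
  step 3: λ.λ.λ.0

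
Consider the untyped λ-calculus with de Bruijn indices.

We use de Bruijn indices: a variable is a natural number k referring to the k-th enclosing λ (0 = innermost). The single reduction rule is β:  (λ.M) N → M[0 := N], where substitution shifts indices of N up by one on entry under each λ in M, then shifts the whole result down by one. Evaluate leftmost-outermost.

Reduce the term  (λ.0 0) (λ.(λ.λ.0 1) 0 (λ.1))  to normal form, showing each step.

  start: (λ.0 0) (λ.(λ.λ.0 1) 0 (λ.1))
  [1] (λ.(λ.λ.0 1) 0 (λ.1)) (λ.(λ.λ.0 1) 0 (λ.1))
  [2] (λ.λ.0 1) (λ.(λ.λ.0 1) 0 (λ.1)) (λ.λ.(λ.λ.0 1) 0 (λ.1))
  [3] (λ.0 (λ.(λ.λ.0 1) 0 (λ.1))) (λ.λ.(λ.λ.0 1) 0 (λ.1))
  [4] (λ.λ.(λ.λ.0 1) 0 (λ.1)) (λ.(λ.λ.0 1) 0 (λ.1))
  [5] λ.(λ.λ.0 1) 0 (λ.1)
  [6] λ.(λ.0 1) (λ.1)
  [7] λ.(λ.1) 0
  [8] λ.0

Answer: normal form = λ.0  (in 8 steps)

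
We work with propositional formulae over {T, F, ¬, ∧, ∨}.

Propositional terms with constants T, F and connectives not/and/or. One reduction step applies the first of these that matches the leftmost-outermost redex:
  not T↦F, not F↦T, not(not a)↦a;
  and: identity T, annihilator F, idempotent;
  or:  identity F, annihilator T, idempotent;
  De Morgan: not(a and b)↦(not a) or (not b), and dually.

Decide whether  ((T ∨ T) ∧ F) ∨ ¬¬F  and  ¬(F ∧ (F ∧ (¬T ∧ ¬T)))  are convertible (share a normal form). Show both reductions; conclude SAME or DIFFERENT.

Term A:
  start: ((T ∨ T) ∧ F) ∨ ¬¬F
  →1  F ∨ ¬¬F
  →2  ¬¬F
  →3  F

Term B:
  start: ¬(F ∧ (F ∧ (¬T ∧ ¬T)))
  →1  ¬F ∨ ¬(F ∧ (¬T ∧ ¬T))
  →2  T ∨ ¬(F ∧ (¬T ∧ ¬T))
  →3  T

Answer: DIFFERENT — A ⇓ F, B ⇓ T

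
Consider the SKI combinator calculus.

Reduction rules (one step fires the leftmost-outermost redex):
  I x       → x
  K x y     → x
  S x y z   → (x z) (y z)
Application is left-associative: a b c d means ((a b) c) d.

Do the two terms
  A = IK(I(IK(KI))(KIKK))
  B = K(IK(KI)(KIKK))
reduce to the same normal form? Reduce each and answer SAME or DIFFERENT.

Answer: SAME — A ⇓ K(KI), B ⇓ K(KI)

Derivation:
Term A:
  start: IK(I(IK(KI))(KIKK))
  step 1: K(I(IK(KI))(KIKK))
  step 2: K(IK(KI)(KIKK))
  step 3: K(K(KI)(KIKK))
  step 4: K(KI)

Term B:
  start: K(IK(KI)(KIKK))
  step 1: K(K(KI)(KIKK))
  step 2: K(KI)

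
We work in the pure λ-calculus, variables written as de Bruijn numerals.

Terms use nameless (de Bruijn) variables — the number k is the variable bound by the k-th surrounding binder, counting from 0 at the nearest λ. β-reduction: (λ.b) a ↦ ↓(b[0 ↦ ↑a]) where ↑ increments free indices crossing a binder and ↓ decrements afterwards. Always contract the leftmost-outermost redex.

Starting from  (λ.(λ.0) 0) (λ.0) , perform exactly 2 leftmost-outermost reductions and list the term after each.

  start: (λ.(λ.0) 0) (λ.0)
  →1  (λ.0) (λ.0)
  →2  λ.0

Answer: after 2 steps: λ.0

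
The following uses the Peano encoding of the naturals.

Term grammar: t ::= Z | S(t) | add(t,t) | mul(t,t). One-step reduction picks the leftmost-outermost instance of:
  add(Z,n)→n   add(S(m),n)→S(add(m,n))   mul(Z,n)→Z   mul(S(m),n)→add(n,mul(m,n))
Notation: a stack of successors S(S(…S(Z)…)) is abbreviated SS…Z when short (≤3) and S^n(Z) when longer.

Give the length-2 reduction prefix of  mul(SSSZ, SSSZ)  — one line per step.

  start: mul(SSSZ, SSSZ)
  [1] add(SSSZ, mul(SSZ, SSSZ))
  [2] S(add(SSZ, mul(SSZ, SSSZ)))

Answer: after 2 steps: S(add(SSZ, mul(SSZ, SSSZ)))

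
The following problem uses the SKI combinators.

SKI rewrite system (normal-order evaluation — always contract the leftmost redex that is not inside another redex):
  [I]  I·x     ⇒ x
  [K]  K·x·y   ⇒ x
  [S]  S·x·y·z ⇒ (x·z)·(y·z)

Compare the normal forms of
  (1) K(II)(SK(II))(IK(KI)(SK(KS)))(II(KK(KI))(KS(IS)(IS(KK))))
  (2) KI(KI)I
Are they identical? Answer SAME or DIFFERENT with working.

Answer: SAME — A ⇓ I, B ⇓ I

Derivation:
Term A:
  start: K(II)(SK(II))(IK(KI)(SK(KS)))(II(KK(KI))(KS(IS)(IS(KK))))
  →1  II(IK(KI)(SK(KS)))(II(KK(KI))(KS(IS)(IS(KK))))
  →2  I(IK(KI)(SK(KS)))(II(KK(KI))(KS(IS)(IS(KK))))
  →3  IK(KI)(SK(KS))(II(KK(KI))(KS(IS)(IS(KK))))
  →4  K(KI)(SK(KS))(II(KK(KI))(KS(IS)(IS(KK))))
  →5  KI(II(KK(KI))(KS(IS)(IS(KK))))
  →6  I

Term B:
  start: KI(KI)I
  →1  II
  →2  I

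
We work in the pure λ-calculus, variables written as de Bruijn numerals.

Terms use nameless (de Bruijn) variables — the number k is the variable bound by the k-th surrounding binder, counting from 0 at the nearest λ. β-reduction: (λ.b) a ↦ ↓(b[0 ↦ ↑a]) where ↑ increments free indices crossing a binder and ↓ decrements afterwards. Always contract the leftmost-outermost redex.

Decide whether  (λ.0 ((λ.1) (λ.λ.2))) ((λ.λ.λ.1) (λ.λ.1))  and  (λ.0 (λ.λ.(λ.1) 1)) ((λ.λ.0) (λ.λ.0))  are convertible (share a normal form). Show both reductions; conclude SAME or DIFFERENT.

Answer: DIFFERENT — A ⇓ λ.λ.λ.1, B ⇓ λ.λ.0

Reduction:
Term A:
  start: (λ.0 ((λ.1) (λ.λ.2))) ((λ.λ.λ.1) (λ.λ.1))
  [1] (λ.λ.λ.1) (λ.λ.1) ((λ.(λ.λ.λ.1) (λ.λ.1)) (λ.λ.(λ.λ.λ.1) (λ.λ.1)))
  [2] (λ.λ.1) ((λ.(λ.λ.λ.1) (λ.λ.1)) (λ.λ.(λ.λ.λ.1) (λ.λ.1)))
  [3] λ.(λ.(λ.λ.λ.1) (λ.λ.1)) (λ.λ.(λ.λ.λ.1) (λ.λ.1))
  [4] λ.(λ.λ.λ.1) (λ.λ.1)
  [5] λ.λ.λ.1

Term B:
  start: (λ.0 (λ.λ.(λ.1) 1)) ((λ.λ.0) (λ.λ.0))
  [1] (λ.λ.0) (λ.λ.0) (λ.λ.(λ.1) 1)
  [2] (λ.0) (λ.λ.(λ.1) 1)
  [3] λ.λ.(λ.1) 1
  [4] λ.λ.0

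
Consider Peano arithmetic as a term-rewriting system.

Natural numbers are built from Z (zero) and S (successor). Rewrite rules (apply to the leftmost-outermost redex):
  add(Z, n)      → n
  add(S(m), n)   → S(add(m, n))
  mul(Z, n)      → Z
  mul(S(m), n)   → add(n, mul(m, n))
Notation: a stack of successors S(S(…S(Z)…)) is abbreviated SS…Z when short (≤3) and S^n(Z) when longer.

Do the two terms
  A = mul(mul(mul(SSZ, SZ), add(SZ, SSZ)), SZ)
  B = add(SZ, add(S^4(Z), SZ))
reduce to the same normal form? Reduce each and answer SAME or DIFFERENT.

Term A:
  start: mul(mul(mul(SSZ, SZ), add(SZ, SSZ)), SZ)
  step 1: mul(mul(add(SZ, mul(SZ, SZ)), add(SZ, SSZ)), SZ)
  step 2: mul(mul(S(add(Z, mul(SZ, SZ))), add(SZ, SSZ)), SZ)
  step 3: mul(add(add(SZ, SSZ), mul(add(Z, mul(SZ, SZ)), add(SZ, SSZ))), SZ)
  step 4: mul(add(S(add(Z, SSZ)), mul(add(Z, mul(SZ, SZ)), add(SZ, SSZ))), SZ)
  step 5: mul(S(add(add(Z, SSZ), mul(add(Z, mul(SZ, SZ)), add(SZ, SSZ)))), SZ)
  step 6: add(SZ, mul(add(add(Z, SSZ), mul(add(Z, mul(SZ, SZ)), add(SZ, SSZ))), SZ))
  step 7: S(add(Z, mul(add(add(Z, SSZ), mul(add(Z, mul(SZ, SZ)), add(SZ, SSZ))), SZ)))
  step 8: S(mul(add(add(Z, SSZ), mul(add(Z, mul(SZ, SZ)), add(SZ, SSZ))), SZ))
  step 9: S(mul(add(SSZ, mul(add(Z, mul(SZ, SZ)), add(SZ, SSZ))), SZ))
  step 10: S(mul(S(add(SZ, mul(add(Z, mul(SZ, SZ)), add(SZ, SSZ)))), SZ))
  step 11: S(add(SZ, mul(add(SZ, mul(add(Z, mul(SZ, SZ)), add(SZ, SSZ))), SZ)))
  step 12: S(S(add(Z, mul(add(SZ, mul(add(Z, mul(SZ, SZ)), add(SZ, SSZ))), SZ))))
  step 13: S(S(mul(add(SZ, mul(add(Z, mul(SZ, SZ)), add(SZ, SSZ))), SZ)))
  step 14: S(S(mul(S(add(Z, mul(add(Z, mul(SZ, SZ)), add(SZ, SSZ)))), SZ)))
  step 15: S(S(add(SZ, mul(add(Z, mul(add(Z, mul(SZ, SZ)), add(SZ, SSZ))), SZ))))
  step 16: S(S(S(add(Z, mul(add(Z, mul(add(Z, mul(SZ, SZ)), add(SZ, SSZ))), SZ)))))
  step 17: S(S(S(mul(add(Z, mul(add(Z, mul(SZ, SZ)), add(SZ, SSZ))), SZ))))
  step 18: S(S(S(mul(mul(add(Z, mul(SZ, SZ)), add(SZ, SSZ)), SZ))))
  step 19: S(S(S(mul(mul(mul(SZ, SZ), add(SZ, SSZ)), SZ))))
  step 20: S(S(S(mul(mul(add(SZ, mul(Z, SZ)), add(SZ, SSZ)), SZ))))
  step 21: S(S(S(mul(mul(S(add(Z, mul(Z, SZ))), add(SZ, SSZ)), SZ))))
  step 22: S(S(S(mul(add(add(SZ, SSZ), mul(add(Z, mul(Z, SZ)), add(SZ, SSZ))), SZ))))
  step 23: S(S(S(mul(add(S(add(Z, SSZ)), mul(add(Z, mul(Z, SZ)), add(SZ, SSZ))), SZ))))
  step 24: S(S(S(mul(S(add(add(Z, SSZ), mul(add(Z, mul(Z, SZ)), add(SZ, SSZ)))), SZ))))
  step 25: S(S(S(add(SZ, mul(add(add(Z, SSZ), mul(add(Z, mul(Z, SZ)), add(SZ, SSZ))), SZ)))))
  step 26: S(S(S(S(add(Z, mul(add(add(Z, SSZ), mul(add(Z, mul(Z, SZ)), add(SZ, SSZ))), SZ))))))
  step 27: S(S(S(S(mul(add(add(Z, SSZ), mul(add(Z, mul(Z, SZ)), add(SZ, SSZ))), SZ)))))
  step 28: S(S(S(S(mul(add(SSZ, mul(add(Z, mul(Z, SZ)), add(SZ, SSZ))), SZ)))))
  step 29: S(S(S(S(mul(S(add(SZ, mul(add(Z, mul(Z, SZ)), add(SZ, SSZ)))), SZ)))))
  step 30: S(S(S(S(add(SZ, mul(add(SZ, mul(add(Z, mul(Z, SZ)), add(SZ, SSZ))), SZ))))))
  step 31: S(S(S(S(S(add(Z, mul(add(SZ, mul(add(Z, mul(Z, SZ)), add(SZ, SSZ))), SZ)))))))
  step 32: S(S(S(S(S(mul(add(SZ, mul(add(Z, mul(Z, SZ)), add(SZ, SSZ))), SZ))))))
  step 33: S(S(S(S(S(mul(S(add(Z, mul(add(Z, mul(Z, SZ)), add(SZ, SSZ)))), SZ))))))
  step 34: S(S(S(S(S(add(SZ, mul(add(Z, mul(add(Z, mul(Z, SZ)), add(SZ, SSZ))), SZ)))))))
  step 35: S(S(S(S(S(S(add(Z, mul(add(Z, mul(add(Z, mul(Z, SZ)), add(SZ, SSZ))), SZ))))))))
  step 36: S(S(S(S(S(S(mul(add(Z, mul(add(Z, mul(Z, SZ)), add(SZ, SSZ))), SZ)))))))
  step 37: S(S(S(S(S(S(mul(mul(add(Z, mul(Z, SZ)), add(SZ, SSZ)), SZ)))))))
  step 38: S(S(S(S(S(S(mul(mul(mul(Z, SZ), add(SZ, SSZ)), SZ)))))))
  step 39: S(S(S(S(S(S(mul(mul(Z, add(SZ, SSZ)), SZ)))))))
  step 40: S(S(S(S(S(S(mul(Z, SZ)))))))
  step 41: S^6(Z)

Term B:
  start: add(SZ, add(S^4(Z), SZ))
  step 1: S(add(Z, add(S^4(Z), SZ)))
  step 2: S(add(S^4(Z), SZ))
  step 3: S(S(add(SSSZ, SZ)))
  step 4: S(S(S(add(SSZ, SZ))))
  step 5: S(S(S(S(add(SZ, SZ)))))
  step 6: S(S(S(S(S(add(Z, SZ))))))
  step 7: S^6(Z)

Answer: SAME — A ⇓ S^6(Z), B ⇓ S^6(Z)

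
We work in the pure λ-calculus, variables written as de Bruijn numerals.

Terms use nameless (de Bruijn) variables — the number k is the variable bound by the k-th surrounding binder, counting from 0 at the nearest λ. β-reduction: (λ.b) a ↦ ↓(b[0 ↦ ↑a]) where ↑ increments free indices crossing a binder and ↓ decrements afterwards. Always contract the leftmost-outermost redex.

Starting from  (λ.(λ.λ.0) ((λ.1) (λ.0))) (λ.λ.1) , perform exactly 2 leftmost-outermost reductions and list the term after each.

  start: (λ.(λ.λ.0) ((λ.1) (λ.0))) (λ.λ.1)
  step 1: (λ.λ.0) ((λ.λ.λ.1) (λ.0))
  step 2: λ.0

Answer: after 2 steps: λ.0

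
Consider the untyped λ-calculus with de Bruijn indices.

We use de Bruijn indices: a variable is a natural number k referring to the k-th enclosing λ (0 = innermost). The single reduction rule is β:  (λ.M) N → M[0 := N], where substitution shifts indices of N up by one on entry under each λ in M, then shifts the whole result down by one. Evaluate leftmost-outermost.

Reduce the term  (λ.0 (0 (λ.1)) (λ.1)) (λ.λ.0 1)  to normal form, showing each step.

  start: (λ.0 (0 (λ.1)) (λ.1)) (λ.λ.0 1)
  →1  (λ.λ.0 1) ((λ.λ.0 1) (λ.λ.λ.0 1)) (λ.λ.λ.0 1)
  →2  (λ.0 ((λ.λ.0 1) (λ.λ.λ.0 1))) (λ.λ.λ.0 1)
  →3  (λ.λ.λ.0 1) ((λ.λ.0 1) (λ.λ.λ.0 1))
  →4  λ.λ.0 1

Answer: normal form = λ.λ.0 1  (in 4 steps)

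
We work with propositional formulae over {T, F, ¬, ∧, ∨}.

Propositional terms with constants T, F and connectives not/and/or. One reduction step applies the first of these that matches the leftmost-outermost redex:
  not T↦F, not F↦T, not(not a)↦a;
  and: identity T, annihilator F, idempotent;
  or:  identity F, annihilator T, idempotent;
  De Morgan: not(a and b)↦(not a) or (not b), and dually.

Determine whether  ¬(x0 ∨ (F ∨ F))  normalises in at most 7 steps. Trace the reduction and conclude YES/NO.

Answer: YES — reaches normal form ¬x0 in 5 ≤ 7 steps

Working:
  start: ¬(x0 ∨ (F ∨ F))
  →1  ¬x0 ∧ ¬(F ∨ F)
  →2  ¬x0 ∧ (¬F ∧ ¬F)
  →3  ¬x0 ∧ ¬F
  →4  ¬x0 ∧ T
  →5  ¬x0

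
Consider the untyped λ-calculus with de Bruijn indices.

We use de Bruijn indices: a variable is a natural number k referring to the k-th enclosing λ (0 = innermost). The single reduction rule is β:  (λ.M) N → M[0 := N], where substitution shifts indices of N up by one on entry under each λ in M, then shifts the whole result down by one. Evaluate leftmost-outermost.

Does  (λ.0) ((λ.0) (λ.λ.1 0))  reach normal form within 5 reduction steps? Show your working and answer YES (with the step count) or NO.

Answer: YES — reaches normal form λ.λ.1 0 in 2 ≤ 5 steps

Reduction:
  start: (λ.0) ((λ.0) (λ.λ.1 0))
  →1  (λ.0) (λ.λ.1 0)
  →2  λ.λ.1 0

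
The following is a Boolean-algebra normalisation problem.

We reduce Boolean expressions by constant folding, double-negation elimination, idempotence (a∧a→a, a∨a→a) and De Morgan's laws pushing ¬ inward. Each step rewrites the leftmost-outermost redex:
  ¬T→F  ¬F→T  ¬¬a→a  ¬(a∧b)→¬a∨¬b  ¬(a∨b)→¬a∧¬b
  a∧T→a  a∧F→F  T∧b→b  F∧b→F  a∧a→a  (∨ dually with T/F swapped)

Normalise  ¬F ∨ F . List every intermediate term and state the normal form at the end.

  start: ¬F ∨ F
  step 1: ¬F
  step 2: T

Answer: normal form = T  (in 2 steps)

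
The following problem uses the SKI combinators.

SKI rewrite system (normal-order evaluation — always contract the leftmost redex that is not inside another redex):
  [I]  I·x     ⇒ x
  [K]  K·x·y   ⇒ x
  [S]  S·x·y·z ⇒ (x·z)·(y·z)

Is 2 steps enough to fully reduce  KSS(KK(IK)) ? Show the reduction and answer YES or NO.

Answer: YES — reaches normal form SK in 2 ≤ 2 steps

Reduction:
  start: KSS(KK(IK))
  →1  S(KK(IK))
  →2  SK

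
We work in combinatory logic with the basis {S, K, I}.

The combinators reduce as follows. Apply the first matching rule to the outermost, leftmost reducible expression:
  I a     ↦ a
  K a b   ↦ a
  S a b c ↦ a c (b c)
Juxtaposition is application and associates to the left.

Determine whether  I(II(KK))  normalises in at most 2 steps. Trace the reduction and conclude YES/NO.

  start: I(II(KK))
  step 1: II(KK)
  step 2: I(KK)

Answer: NO — after 2 steps the term is I(KK), not yet normal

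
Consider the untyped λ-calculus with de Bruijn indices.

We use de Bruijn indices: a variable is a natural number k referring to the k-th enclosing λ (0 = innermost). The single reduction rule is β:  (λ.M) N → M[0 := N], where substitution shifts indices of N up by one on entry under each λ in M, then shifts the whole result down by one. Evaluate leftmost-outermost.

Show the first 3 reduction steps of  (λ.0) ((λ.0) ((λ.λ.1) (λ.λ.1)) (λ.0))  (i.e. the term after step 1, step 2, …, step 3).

  start: (λ.0) ((λ.0) ((λ.λ.1) (λ.λ.1)) (λ.0))
  step 1: (λ.0) ((λ.λ.1) (λ.λ.1)) (λ.0)
  step 2: (λ.λ.1) (λ.λ.1) (λ.0)
  step 3: (λ.λ.λ.1) (λ.0)

Answer: after 3 steps: (λ.λ.λ.1) (λ.0)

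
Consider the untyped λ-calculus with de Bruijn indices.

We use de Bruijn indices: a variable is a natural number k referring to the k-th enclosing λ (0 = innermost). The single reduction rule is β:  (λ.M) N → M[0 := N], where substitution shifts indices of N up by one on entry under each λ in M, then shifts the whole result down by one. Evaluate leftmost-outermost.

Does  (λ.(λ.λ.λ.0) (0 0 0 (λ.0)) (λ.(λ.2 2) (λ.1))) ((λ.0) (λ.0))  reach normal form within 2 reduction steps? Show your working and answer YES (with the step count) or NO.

  start: (λ.(λ.λ.λ.0) (0 0 0 (λ.0)) (λ.(λ.2 2) (λ.1))) ((λ.0) (λ.0))
  step 1: (λ.λ.λ.0) ((λ.0) (λ.0) ((λ.0) (λ.0)) ((λ.0) (λ.0)) (λ.0)) (λ.(λ.(λ.0) (λ.0) ((λ.0) (λ.0))) (λ.1))
  step 2: (λ.λ.0) (λ.(λ.(λ.0) (λ.0) ((λ.0) (λ.0))) (λ.1))

Answer: NO — after 2 steps the term is (λ.λ.0) (λ.(λ.(λ.0) (λ.0) ((λ.0) (λ.0))) (λ.1)), not yet normal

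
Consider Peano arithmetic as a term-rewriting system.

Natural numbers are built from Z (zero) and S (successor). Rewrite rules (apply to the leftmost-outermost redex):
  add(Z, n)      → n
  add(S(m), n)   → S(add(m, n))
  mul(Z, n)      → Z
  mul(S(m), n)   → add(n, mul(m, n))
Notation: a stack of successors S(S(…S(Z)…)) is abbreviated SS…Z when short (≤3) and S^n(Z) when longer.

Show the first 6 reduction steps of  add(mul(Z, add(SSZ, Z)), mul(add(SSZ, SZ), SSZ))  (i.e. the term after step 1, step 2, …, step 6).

Answer: after 6 steps: S(S(add(Z, mul(add(SZ, SZ), SSZ))))

Working:
  start: add(mul(Z, add(SSZ, Z)), mul(add(SSZ, SZ), SSZ))
  →1  add(Z, mul(add(SSZ, SZ), SSZ))
  →2  mul(add(SSZ, SZ), SSZ)
  →3  mul(S(add(SZ, SZ)), SSZ)
  →4  add(SSZ, mul(add(SZ, SZ), SSZ))
  →5  S(add(SZ, mul(add(SZ, SZ), SSZ)))
  →6  S(S(add(Z, mul(add(SZ, SZ), SSZ))))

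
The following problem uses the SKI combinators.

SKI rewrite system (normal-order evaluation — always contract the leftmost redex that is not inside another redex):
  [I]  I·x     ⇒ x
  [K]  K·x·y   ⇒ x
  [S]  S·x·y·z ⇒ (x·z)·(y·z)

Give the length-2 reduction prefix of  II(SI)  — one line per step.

  start: II(SI)
  →1  I(SI)
  →2  SI

Answer: after 2 steps: SI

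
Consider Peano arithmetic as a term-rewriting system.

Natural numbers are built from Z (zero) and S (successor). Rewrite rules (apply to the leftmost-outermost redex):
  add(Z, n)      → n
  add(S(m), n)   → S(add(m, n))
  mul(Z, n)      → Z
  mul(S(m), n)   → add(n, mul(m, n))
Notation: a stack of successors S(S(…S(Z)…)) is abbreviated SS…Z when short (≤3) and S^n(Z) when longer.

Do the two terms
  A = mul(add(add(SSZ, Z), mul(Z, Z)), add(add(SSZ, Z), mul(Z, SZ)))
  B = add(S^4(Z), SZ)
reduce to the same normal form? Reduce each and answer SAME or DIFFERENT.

Term A:
  start: mul(add(add(SSZ, Z), mul(Z, Z)), add(add(SSZ, Z), mul(Z, SZ)))
  [1] mul(add(S(add(SZ, Z)), mul(Z, Z)), add(add(SSZ, Z), mul(Z, SZ)))
  [2] mul(S(add(add(SZ, Z), mul(Z, Z))), add(add(SSZ, Z), mul(Z, SZ)))
  [3] add(add(add(SSZ, Z), mul(Z, SZ)), mul(add(add(SZ, Z), mul(Z, Z)), add(add(SSZ, Z), mul(Z, SZ))))
  [4] add(add(S(add(SZ, Z)), mul(Z, SZ)), mul(add(add(SZ, Z), mul(Z, Z)), add(add(SSZ, Z), mul(Z, SZ))))
  [5] add(S(add(add(SZ, Z), mul(Z, SZ))), mul(add(add(SZ, Z), mul(Z, Z)), add(add(SSZ, Z), mul(Z, SZ))))
  [6] S(add(add(add(SZ, Z), mul(Z, SZ)), mul(add(add(SZ, Z), mul(Z, Z)), add(add(SSZ, Z), mul(Z, SZ)))))
  [7] S(add(add(S(add(Z, Z)), mul(Z, SZ)), mul(add(add(SZ, Z), mul(Z, Z)), add(add(SSZ, Z), mul(Z, SZ)))))
  [8] S(add(S(add(add(Z, Z), mul(Z, SZ))), mul(add(add(SZ, Z), mul(Z, Z)), add(add(SSZ, Z), mul(Z, SZ)))))
  [9] S(S(add(add(add(Z, Z), mul(Z, SZ)), mul(add(add(SZ, Z), mul(Z, Z)), add(add(SSZ, Z), mul(Z, SZ))))))
  [10] S(S(add(add(Z, mul(Z, SZ)), mul(add(add(SZ, Z), mul(Z, Z)), add(add(SSZ, Z), mul(Z, SZ))))))
  [11] S(S(add(mul(Z, SZ), mul(add(add(SZ, Z), mul(Z, Z)), add(add(SSZ, Z), mul(Z, SZ))))))
  [12] S(S(add(Z, mul(add(add(SZ, Z), mul(Z, Z)), add(add(SSZ, Z), mul(Z, SZ))))))
  [13] S(S(mul(add(add(SZ, Z), mul(Z, Z)), add(add(SSZ, Z), mul(Z, SZ)))))
  [14] S(S(mul(add(S(add(Z, Z)), mul(Z, Z)), add(add(SSZ, Z), mul(Z, SZ)))))
  [15] S(S(mul(S(add(add(Z, Z), mul(Z, Z))), add(add(SSZ, Z), mul(Z, SZ)))))
  [16] S(S(add(add(add(SSZ, Z), mul(Z, SZ)), mul(add(add(Z, Z), mul(Z, Z)), add(add(SSZ, Z), mul(Z, SZ))))))
  [17] S(S(add(add(S(add(SZ, Z)), mul(Z, SZ)), mul(add(add(Z, Z), mul(Z, Z)), add(add(SSZ, Z), mul(Z, SZ))))))
  [18] S(S(add(S(add(add(SZ, Z), mul(Z, SZ))), mul(add(add(Z, Z), mul(Z, Z)), add(add(SSZ, Z), mul(Z, SZ))))))
  [19] S(S(S(add(add(add(SZ, Z), mul(Z, SZ)), mul(add(add(Z, Z), mul(Z, Z)), add(add(SSZ, Z), mul(Z, SZ)))))))
  [20] S(S(S(add(add(S(add(Z, Z)), mul(Z, SZ)), mul(add(add(Z, Z), mul(Z, Z)), add(add(SSZ, Z), mul(Z, SZ)))))))
  [21] S(S(S(add(S(add(add(Z, Z), mul(Z, SZ))), mul(add(add(Z, Z), mul(Z, Z)), add(add(SSZ, Z), mul(Z, SZ)))))))
  [22] S(S(S(S(add(add(add(Z, Z), mul(Z, SZ)), mul(add(add(Z, Z), mul(Z, Z)), add(add(SSZ, Z), mul(Z, SZ))))))))
  [23] S(S(S(S(add(add(Z, mul(Z, SZ)), mul(add(add(Z, Z), mul(Z, Z)), add(add(SSZ, Z), mul(Z, SZ))))))))
  [24] S(S(S(S(add(mul(Z, SZ), mul(add(add(Z, Z), mul(Z, Z)), add(add(SSZ, Z), mul(Z, SZ))))))))
  [25] S(S(S(S(add(Z, mul(add(add(Z, Z), mul(Z, Z)), add(add(SSZ, Z), mul(Z, SZ))))))))
  [26] S(S(S(S(mul(add(add(Z, Z), mul(Z, Z)), add(add(SSZ, Z), mul(Z, SZ)))))))
  [27] S(S(S(S(mul(add(Z, mul(Z, Z)), add(add(SSZ, Z), mul(Z, SZ)))))))
  [28] S(S(S(S(mul(mul(Z, Z), add(add(SSZ, Z), mul(Z, SZ)))))))
  [29] S(S(S(S(mul(Z, add(add(SSZ, Z), mul(Z, SZ)))))))
  [30] S^4(Z)

Term B:
  start: add(S^4(Z), SZ)
  [1] S(add(SSSZ, SZ))
  [2] S(S(add(SSZ, SZ)))
  [3] S(S(S(add(SZ, SZ))))
  [4] S(S(S(S(add(Z, SZ)))))
  [5] S^5(Z)

Answer: DIFFERENT — A ⇓ S^4(Z), B ⇓ S^5(Z)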